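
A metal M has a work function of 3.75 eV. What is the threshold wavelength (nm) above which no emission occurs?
330.62 nm

The threshold wavelength is when the photon energy equals the work function:
hc/λ₀ = φ

Solving for λ₀:
λ₀ = hc/φ = (6.626×10⁻³⁴ J·s)(3×10⁸ m/s) / (3.75 eV × 1.602×10⁻¹⁹ J/eV)
λ₀ = 330.62 nm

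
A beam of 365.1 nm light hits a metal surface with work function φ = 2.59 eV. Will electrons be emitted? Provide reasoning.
Yes

For photoemission, the photon energy must exceed the work function.

Photon energy: E = hc/λ = 3.3959 eV
Work function: φ = 2.59 eV

Since E_photon (3.3959 eV) > φ (2.59 eV), photoemission WILL occur.
The threshold wavelength is λ₀ = hc/φ = 478.7 nm.
Since 365.1 nm < 478.7 nm, the light has sufficient energy.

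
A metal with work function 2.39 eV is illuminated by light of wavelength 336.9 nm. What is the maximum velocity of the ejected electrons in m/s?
6.7367e+05 m/s

First, find the maximum kinetic energy:
E_photon = hc/λ = 3.6801 eV
KE_max = E_photon - φ = 3.6801 - 2.39 = 1.2901 eV

Convert to Joules: KE_max = 1.2901 × 1.602×10⁻¹⁹ J = 2.0670e-19 J

Then use KE = ½mv² to find velocity:
v = √(2·KE/m) = √(2 × 2.0670e-19 J / 9.109e-31 kg)
v = 6.7367e+05 m/s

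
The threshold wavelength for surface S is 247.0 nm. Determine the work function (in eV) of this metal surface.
5.02 eV

At the threshold wavelength, photon energy equals work function:
φ = hc/λ₀

Calculating:
φ = (6.626×10⁻³⁴ J·s)(3×10⁸ m/s) / (247.0×10⁻⁹ m)
φ = 5.02 eV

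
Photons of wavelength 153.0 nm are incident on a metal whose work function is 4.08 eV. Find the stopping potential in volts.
4.0235 V

The stopping potential V_s satisfies: eV_s = KE_max

First, find KE_max using Einstein's equation:
E_photon = hc/λ = 8.1035 eV
KE_max = E_photon - φ = 8.1035 - 4.08 = 4.0235 eV

Since eV_s = KE_max:
V_s = KE_max/e = 4.0235 V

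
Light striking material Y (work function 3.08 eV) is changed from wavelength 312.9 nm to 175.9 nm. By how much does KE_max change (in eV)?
3.0861 eV

Using Einstein's equation: KE_max = hc/λ - φ

For λ₁ = 312.9 nm:
KE₁ = hc/λ₁ - φ = 3.9624 - 3.08 = 0.8824 eV

For λ₂ = 175.9 nm:
KE₂ = hc/λ₂ - φ = 7.0486 - 3.08 = 3.9686 eV

Change in KE:
ΔKE = KE₂ - KE₁ = 3.9686 - 0.8824 = 3.0861 eV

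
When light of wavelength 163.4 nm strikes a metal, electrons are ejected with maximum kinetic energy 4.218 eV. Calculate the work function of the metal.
3.37 eV

From Einstein's photoelectric equation: KE_max = hf - φ = hc/λ - φ

Rearranging for φ:
φ = hc/λ - KE_max

Calculate photon energy:
E_photon = hc/λ = 7.5878 eV

Therefore:
φ = 7.5878 - 4.218 = 3.37 eV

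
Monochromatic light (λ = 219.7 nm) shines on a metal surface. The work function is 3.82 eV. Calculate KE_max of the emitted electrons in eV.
1.8233 eV

Using Einstein's photoelectric equation: KE_max = hf - φ = hc/λ - φ

First, calculate the photon energy:
E_photon = hc/λ = (6.626×10⁻³⁴ J·s)(3×10⁸ m/s) / (219.7×10⁻⁹ m)
E_photon = 5.6433 eV

Then, the maximum kinetic energy:
KE_max = E_photon - φ = 5.6433 eV - 3.82 eV = 1.8233 eV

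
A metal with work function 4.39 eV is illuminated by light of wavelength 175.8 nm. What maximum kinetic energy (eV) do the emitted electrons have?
2.6626 eV

Using Einstein's photoelectric equation: KE_max = hf - φ = hc/λ - φ

First, calculate the photon energy:
E_photon = hc/λ = (6.626×10⁻³⁴ J·s)(3×10⁸ m/s) / (175.8×10⁻⁹ m)
E_photon = 7.0526 eV

Then, the maximum kinetic energy:
KE_max = E_photon - φ = 7.0526 eV - 4.39 eV = 2.6626 eV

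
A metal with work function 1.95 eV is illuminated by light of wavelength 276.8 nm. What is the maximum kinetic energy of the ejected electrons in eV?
2.5292 eV

Using Einstein's photoelectric equation: KE_max = hf - φ = hc/λ - φ

First, calculate the photon energy:
E_photon = hc/λ = (6.626×10⁻³⁴ J·s)(3×10⁸ m/s) / (276.8×10⁻⁹ m)
E_photon = 4.4792 eV

Then, the maximum kinetic energy:
KE_max = E_photon - φ = 4.4792 eV - 1.95 eV = 2.5292 eV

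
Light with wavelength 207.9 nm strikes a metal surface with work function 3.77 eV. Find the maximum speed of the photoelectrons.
8.7843e+05 m/s

First, find the maximum kinetic energy:
E_photon = hc/λ = 5.9636 eV
KE_max = E_photon - φ = 5.9636 - 3.77 = 2.1936 eV

Convert to Joules: KE_max = 2.1936 × 1.602×10⁻¹⁹ J = 3.5146e-19 J

Then use KE = ½mv² to find velocity:
v = √(2·KE/m) = √(2 × 3.5146e-19 J / 9.109e-31 kg)
v = 8.7843e+05 m/s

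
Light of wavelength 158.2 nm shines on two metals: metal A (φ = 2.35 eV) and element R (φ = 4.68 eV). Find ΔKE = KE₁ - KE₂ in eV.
2.3300 eV

Using KE_max = hc/λ - φ for each metal:

Photon energy: E = hc/λ = 7.8372 eV

For metal A (φ₁ = 2.35 eV):
KE₁ = E - φ₁ = 7.8372 - 2.35 = 5.4872 eV

For element R (φ₂ = 4.68 eV):
KE₂ = E - φ₂ = 7.8372 - 4.68 = 3.1572 eV

Difference:
ΔKE = KE₁ - KE₂ = 5.4872 - 3.1572 = 2.3300 eV

Note: The difference equals the difference in work functions: 4.68 - 2.35 = 2.33 eV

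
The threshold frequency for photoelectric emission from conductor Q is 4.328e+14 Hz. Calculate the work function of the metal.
1.79 eV

At the threshold frequency, photon energy equals work function:
φ = hf₀

Calculating:
φ = (6.626×10⁻³⁴ J·s)(4.328e+14 Hz)
φ = 1.79 eV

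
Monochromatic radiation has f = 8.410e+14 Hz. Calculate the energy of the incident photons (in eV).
3.4781 eV

Using E = hf:

E = hf = (6.626×10⁻³⁴ J·s)(8.410e+14 Hz)
E = 3.4781 eV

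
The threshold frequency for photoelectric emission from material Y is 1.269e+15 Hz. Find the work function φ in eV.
5.25 eV

At the threshold frequency, photon energy equals work function:
φ = hf₀

Calculating:
φ = (6.626×10⁻³⁴ J·s)(1.269e+15 Hz)
φ = 5.25 eV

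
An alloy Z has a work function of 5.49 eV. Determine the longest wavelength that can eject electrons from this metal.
225.84 nm

The threshold wavelength is when the photon energy equals the work function:
hc/λ₀ = φ

Solving for λ₀:
λ₀ = hc/φ = (6.626×10⁻³⁴ J·s)(3×10⁸ m/s) / (5.49 eV × 1.602×10⁻¹⁹ J/eV)
λ₀ = 225.84 nm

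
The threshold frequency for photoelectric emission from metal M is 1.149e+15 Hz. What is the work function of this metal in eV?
4.75 eV

At the threshold frequency, photon energy equals work function:
φ = hf₀

Calculating:
φ = (6.626×10⁻³⁴ J·s)(1.149e+15 Hz)
φ = 4.75 eV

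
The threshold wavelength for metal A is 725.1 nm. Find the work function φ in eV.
1.71 eV

At the threshold wavelength, photon energy equals work function:
φ = hc/λ₀

Calculating:
φ = (6.626×10⁻³⁴ J·s)(3×10⁸ m/s) / (725.1×10⁻⁹ m)
φ = 1.71 eV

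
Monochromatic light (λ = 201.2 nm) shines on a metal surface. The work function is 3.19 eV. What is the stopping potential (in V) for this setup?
2.9722 V

The stopping potential V_s satisfies: eV_s = KE_max

First, find KE_max using Einstein's equation:
E_photon = hc/λ = 6.1622 eV
KE_max = E_photon - φ = 6.1622 - 3.19 = 2.9722 eV

Since eV_s = KE_max:
V_s = KE_max/e = 2.9722 V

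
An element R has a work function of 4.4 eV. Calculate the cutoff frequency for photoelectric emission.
1.0639e+15 Hz

The threshold frequency is when the photon energy equals the work function:
hf₀ = φ

Solving for f₀:
f₀ = φ/h = (4.4 eV × 1.602×10⁻¹⁹ J/eV) / (6.626×10⁻³⁴ J·s)
f₀ = 1.0639e+15 Hz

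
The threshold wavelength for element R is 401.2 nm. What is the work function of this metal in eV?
3.09 eV

At the threshold wavelength, photon energy equals work function:
φ = hc/λ₀

Calculating:
φ = (6.626×10⁻³⁴ J·s)(3×10⁸ m/s) / (401.2×10⁻⁹ m)
φ = 3.09 eV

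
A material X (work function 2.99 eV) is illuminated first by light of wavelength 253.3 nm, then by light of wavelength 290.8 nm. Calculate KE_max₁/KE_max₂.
1.4956

Using Einstein's equation: KE_max = hc/λ - φ

For λ₁ = 253.3 nm:
E₁ = hc/λ₁ = 4.8948 eV
KE₁ = E₁ - φ = 4.8948 - 2.99 = 1.9048 eV

For λ₂ = 290.8 nm:
E₂ = hc/λ₂ = 4.2636 eV
KE₂ = E₂ - φ = 4.2636 - 2.99 = 1.2736 eV

Ratio: KE₁/KE₂ = 1.9048/1.2736 = 1.4956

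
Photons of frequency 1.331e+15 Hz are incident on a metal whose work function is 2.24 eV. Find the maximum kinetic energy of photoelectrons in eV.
3.2646 eV

Using Einstein's photoelectric equation: KE_max = hf - φ

First, calculate the photon energy:
E_photon = hf = (6.626×10⁻³⁴ J·s)(1.331e+15 Hz)
E_photon = 5.5046 eV

Then, the maximum kinetic energy:
KE_max = E_photon - φ = 5.5046 eV - 2.24 eV = 3.2646 eV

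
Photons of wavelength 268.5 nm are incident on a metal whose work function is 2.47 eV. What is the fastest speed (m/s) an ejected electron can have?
8.6918e+05 m/s

First, find the maximum kinetic energy:
E_photon = hc/λ = 4.6177 eV
KE_max = E_photon - φ = 4.6177 - 2.47 = 2.1477 eV

Convert to Joules: KE_max = 2.1477 × 1.602×10⁻¹⁹ J = 3.4409e-19 J

Then use KE = ½mv² to find velocity:
v = √(2·KE/m) = √(2 × 3.4409e-19 J / 9.109e-31 kg)
v = 8.6918e+05 m/s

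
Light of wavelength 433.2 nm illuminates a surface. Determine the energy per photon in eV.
2.8621 eV

Using E = hf = hc/λ:

E = hc/λ = (6.626×10⁻³⁴ J·s)(3×10⁸ m/s) / (433.2×10⁻⁹ m)
E = 2.8621 eV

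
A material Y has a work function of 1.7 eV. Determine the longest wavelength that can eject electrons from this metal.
729.32 nm

The threshold wavelength is when the photon energy equals the work function:
hc/λ₀ = φ

Solving for λ₀:
λ₀ = hc/φ = (6.626×10⁻³⁴ J·s)(3×10⁸ m/s) / (1.7 eV × 1.602×10⁻¹⁹ J/eV)
λ₀ = 729.32 nm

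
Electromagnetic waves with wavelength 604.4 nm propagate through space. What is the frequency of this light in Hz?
4.9602e+14 Hz

Using the wave equation: c = fλ

Solving for frequency:
f = c/λ = (3×10⁸ m/s) / (604.4×10⁻⁹ m)
f = 4.9602e+14 Hz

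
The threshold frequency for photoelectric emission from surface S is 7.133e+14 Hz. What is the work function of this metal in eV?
2.95 eV

At the threshold frequency, photon energy equals work function:
φ = hf₀

Calculating:
φ = (6.626×10⁻³⁴ J·s)(7.133e+14 Hz)
φ = 2.95 eV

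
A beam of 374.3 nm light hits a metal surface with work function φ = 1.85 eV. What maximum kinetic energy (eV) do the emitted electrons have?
1.4624 eV

Using Einstein's photoelectric equation: KE_max = hf - φ = hc/λ - φ

First, calculate the photon energy:
E_photon = hc/λ = (6.626×10⁻³⁴ J·s)(3×10⁸ m/s) / (374.3×10⁻⁹ m)
E_photon = 3.3124 eV

Then, the maximum kinetic energy:
KE_max = E_photon - φ = 3.3124 eV - 1.85 eV = 1.4624 eV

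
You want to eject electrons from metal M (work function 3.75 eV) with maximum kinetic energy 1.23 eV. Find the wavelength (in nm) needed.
248.96 nm

From Einstein's equation: KE_max = hc/λ - φ

Rearranging for λ:
hc/λ = KE_max + φ
λ = hc/(KE_max + φ)

Required photon energy:
E_photon = KE_max + φ = 1.23 + 3.75 = 4.98 eV

Required wavelength:
λ = hc/E_photon = (6.626×10⁻³⁴)(3×10⁸) / (4.98 × 1.602×10⁻¹⁹)
λ = 248.96 nm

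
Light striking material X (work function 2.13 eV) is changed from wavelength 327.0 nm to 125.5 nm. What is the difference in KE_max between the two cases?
6.0877 eV

Using Einstein's equation: KE_max = hc/λ - φ

For λ₁ = 327.0 nm:
KE₁ = hc/λ₁ - φ = 3.7916 - 2.13 = 1.6616 eV

For λ₂ = 125.5 nm:
KE₂ = hc/λ₂ - φ = 9.8792 - 2.13 = 7.7492 eV

Change in KE:
ΔKE = KE₂ - KE₁ = 7.7492 - 1.6616 = 6.0877 eV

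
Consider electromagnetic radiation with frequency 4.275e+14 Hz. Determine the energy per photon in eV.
1.7680 eV

Using E = hf:

E = hf = (6.626×10⁻³⁴ J·s)(4.275e+14 Hz)
E = 1.7680 eV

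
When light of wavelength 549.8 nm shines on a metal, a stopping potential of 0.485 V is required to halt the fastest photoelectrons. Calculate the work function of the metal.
1.77 eV

The stopping potential gives the maximum kinetic energy: KE_max = eV_s = 0.485 eV

From Einstein's photoelectric equation: KE_max = hc/λ - φ
Rearranging: φ = hc/λ - KE_max

Calculate photon energy:
E_photon = hc/λ = (6.626×10⁻³⁴ J·s)(3×10⁸ m/s) / (549.8×10⁻⁹ m) = 2.2551 eV

Therefore:
φ = 2.2551 - 0.485 = 1.77 eV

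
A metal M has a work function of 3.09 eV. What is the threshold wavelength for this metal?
401.24 nm

The threshold wavelength is when the photon energy equals the work function:
hc/λ₀ = φ

Solving for λ₀:
λ₀ = hc/φ = (6.626×10⁻³⁴ J·s)(3×10⁸ m/s) / (3.09 eV × 1.602×10⁻¹⁹ J/eV)
λ₀ = 401.24 nm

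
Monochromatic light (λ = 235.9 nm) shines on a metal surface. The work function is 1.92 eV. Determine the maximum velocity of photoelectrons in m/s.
1.0832e+06 m/s

First, find the maximum kinetic energy:
E_photon = hc/λ = 5.2558 eV
KE_max = E_photon - φ = 5.2558 - 1.92 = 3.3358 eV

Convert to Joules: KE_max = 3.3358 × 1.602×10⁻¹⁹ J = 5.3445e-19 J

Then use KE = ½mv² to find velocity:
v = √(2·KE/m) = √(2 × 5.3445e-19 J / 9.109e-31 kg)
v = 1.0832e+06 m/s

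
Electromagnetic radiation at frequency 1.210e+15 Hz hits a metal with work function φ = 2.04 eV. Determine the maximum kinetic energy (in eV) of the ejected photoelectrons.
2.9642 eV

Using Einstein's photoelectric equation: KE_max = hf - φ

First, calculate the photon energy:
E_photon = hf = (6.626×10⁻³⁴ J·s)(1.210e+15 Hz)
E_photon = 5.0042 eV

Then, the maximum kinetic energy:
KE_max = E_photon - φ = 5.0042 eV - 2.04 eV = 2.9642 eV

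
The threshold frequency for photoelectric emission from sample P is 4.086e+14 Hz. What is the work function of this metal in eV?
1.69 eV

At the threshold frequency, photon energy equals work function:
φ = hf₀

Calculating:
φ = (6.626×10⁻³⁴ J·s)(4.086e+14 Hz)
φ = 1.69 eV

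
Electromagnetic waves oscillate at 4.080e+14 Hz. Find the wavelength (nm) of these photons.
734.79 nm

Using the wave equation: c = fλ

Solving for wavelength:
λ = c/f = (3×10⁸ m/s) / (4.080e+14 Hz)
λ = 734.79 nm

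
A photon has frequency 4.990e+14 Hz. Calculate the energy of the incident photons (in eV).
2.0637 eV

Using E = hf:

E = hf = (6.626×10⁻³⁴ J·s)(4.990e+14 Hz)
E = 2.0637 eV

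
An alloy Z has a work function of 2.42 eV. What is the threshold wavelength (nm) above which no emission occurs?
512.33 nm

The threshold wavelength is when the photon energy equals the work function:
hc/λ₀ = φ

Solving for λ₀:
λ₀ = hc/φ = (6.626×10⁻³⁴ J·s)(3×10⁸ m/s) / (2.42 eV × 1.602×10⁻¹⁹ J/eV)
λ₀ = 512.33 nm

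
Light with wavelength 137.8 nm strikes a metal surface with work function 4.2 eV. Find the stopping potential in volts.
4.7974 V

The stopping potential V_s satisfies: eV_s = KE_max

First, find KE_max using Einstein's equation:
E_photon = hc/λ = 8.9974 eV
KE_max = E_photon - φ = 8.9974 - 4.2 = 4.7974 eV

Since eV_s = KE_max:
V_s = KE_max/e = 4.7974 V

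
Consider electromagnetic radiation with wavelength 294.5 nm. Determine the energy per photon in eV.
4.2100 eV

Using E = hf = hc/λ:

E = hc/λ = (6.626×10⁻³⁴ J·s)(3×10⁸ m/s) / (294.5×10⁻⁹ m)
E = 4.2100 eV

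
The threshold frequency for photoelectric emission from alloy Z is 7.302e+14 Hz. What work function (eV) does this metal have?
3.02 eV

At the threshold frequency, photon energy equals work function:
φ = hf₀

Calculating:
φ = (6.626×10⁻³⁴ J·s)(7.302e+14 Hz)
φ = 3.02 eV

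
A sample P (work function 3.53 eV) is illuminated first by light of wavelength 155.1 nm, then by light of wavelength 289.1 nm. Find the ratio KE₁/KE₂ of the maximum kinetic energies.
5.8841

Using Einstein's equation: KE_max = hc/λ - φ

For λ₁ = 155.1 nm:
E₁ = hc/λ₁ = 7.9938 eV
KE₁ = E₁ - φ = 7.9938 - 3.53 = 4.4638 eV

For λ₂ = 289.1 nm:
E₂ = hc/λ₂ = 4.2886 eV
KE₂ = E₂ - φ = 4.2886 - 3.53 = 0.7586 eV

Ratio: KE₁/KE₂ = 4.4638/0.7586 = 5.8841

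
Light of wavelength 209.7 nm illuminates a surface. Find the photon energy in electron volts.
5.9125 eV

Using E = hf = hc/λ:

E = hc/λ = (6.626×10⁻³⁴ J·s)(3×10⁸ m/s) / (209.7×10⁻⁹ m)
E = 5.9125 eV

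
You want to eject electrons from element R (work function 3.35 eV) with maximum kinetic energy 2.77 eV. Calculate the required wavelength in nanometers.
202.59 nm

From Einstein's equation: KE_max = hc/λ - φ

Rearranging for λ:
hc/λ = KE_max + φ
λ = hc/(KE_max + φ)

Required photon energy:
E_photon = KE_max + φ = 2.77 + 3.35 = 6.12 eV

Required wavelength:
λ = hc/E_photon = (6.626×10⁻³⁴)(3×10⁸) / (6.12 × 1.602×10⁻¹⁹)
λ = 202.59 nm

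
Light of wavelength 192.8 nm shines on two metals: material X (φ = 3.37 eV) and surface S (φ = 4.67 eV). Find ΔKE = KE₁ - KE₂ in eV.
1.3000 eV

Using KE_max = hc/λ - φ for each metal:

Photon energy: E = hc/λ = 6.4307 eV

For material X (φ₁ = 3.37 eV):
KE₁ = E - φ₁ = 6.4307 - 3.37 = 3.0607 eV

For surface S (φ₂ = 4.67 eV):
KE₂ = E - φ₂ = 6.4307 - 4.67 = 1.7607 eV

Difference:
ΔKE = KE₁ - KE₂ = 3.0607 - 1.7607 = 1.3000 eV

Note: The difference equals the difference in work functions: 4.67 - 3.37 = 1.30 eV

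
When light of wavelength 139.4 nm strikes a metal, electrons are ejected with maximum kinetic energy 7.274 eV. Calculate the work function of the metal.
1.62 eV

From Einstein's photoelectric equation: KE_max = hf - φ = hc/λ - φ

Rearranging for φ:
φ = hc/λ - KE_max

Calculate photon energy:
E_photon = hc/λ = 8.8941 eV

Therefore:
φ = 8.8941 - 7.274 = 1.62 eV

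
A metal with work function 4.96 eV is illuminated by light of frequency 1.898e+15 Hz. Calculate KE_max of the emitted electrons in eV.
2.8895 eV

Using Einstein's photoelectric equation: KE_max = hf - φ

First, calculate the photon energy:
E_photon = hf = (6.626×10⁻³⁴ J·s)(1.898e+15 Hz)
E_photon = 7.8495 eV

Then, the maximum kinetic energy:
KE_max = E_photon - φ = 7.8495 eV - 4.96 eV = 2.8895 eV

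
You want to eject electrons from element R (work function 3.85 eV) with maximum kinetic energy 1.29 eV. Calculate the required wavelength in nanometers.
241.21 nm

From Einstein's equation: KE_max = hc/λ - φ

Rearranging for λ:
hc/λ = KE_max + φ
λ = hc/(KE_max + φ)

Required photon energy:
E_photon = KE_max + φ = 1.29 + 3.85 = 5.14 eV

Required wavelength:
λ = hc/E_photon = (6.626×10⁻³⁴)(3×10⁸) / (5.14 × 1.602×10⁻¹⁹)
λ = 241.21 nm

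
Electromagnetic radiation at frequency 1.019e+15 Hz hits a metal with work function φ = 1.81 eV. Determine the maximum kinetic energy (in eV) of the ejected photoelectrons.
2.4042 eV

Using Einstein's photoelectric equation: KE_max = hf - φ

First, calculate the photon energy:
E_photon = hf = (6.626×10⁻³⁴ J·s)(1.019e+15 Hz)
E_photon = 4.2142 eV

Then, the maximum kinetic energy:
KE_max = E_photon - φ = 4.2142 eV - 1.81 eV = 2.4042 eV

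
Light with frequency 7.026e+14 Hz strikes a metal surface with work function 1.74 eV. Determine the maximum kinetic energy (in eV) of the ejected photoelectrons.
1.1657 eV

Using Einstein's photoelectric equation: KE_max = hf - φ

First, calculate the photon energy:
E_photon = hf = (6.626×10⁻³⁴ J·s)(7.026e+14 Hz)
E_photon = 2.9057 eV

Then, the maximum kinetic energy:
KE_max = E_photon - φ = 2.9057 eV - 1.74 eV = 1.1657 eV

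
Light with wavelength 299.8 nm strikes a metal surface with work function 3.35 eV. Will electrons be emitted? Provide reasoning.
Yes

For photoemission, the photon energy must exceed the work function.

Photon energy: E = hc/λ = 4.1356 eV
Work function: φ = 3.35 eV

Since E_photon (4.1356 eV) > φ (3.35 eV), photoemission WILL occur.
The threshold wavelength is λ₀ = hc/φ = 370.1 nm.
Since 299.8 nm < 370.1 nm, the light has sufficient energy.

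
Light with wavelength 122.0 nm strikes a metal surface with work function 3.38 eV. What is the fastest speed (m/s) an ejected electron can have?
1.5446e+06 m/s

First, find the maximum kinetic energy:
E_photon = hc/λ = 10.1626 eV
KE_max = E_photon - φ = 10.1626 - 3.38 = 6.7826 eV

Convert to Joules: KE_max = 6.7826 × 1.602×10⁻¹⁹ J = 1.0867e-18 J

Then use KE = ½mv² to find velocity:
v = √(2·KE/m) = √(2 × 1.0867e-18 J / 9.109e-31 kg)
v = 1.5446e+06 m/s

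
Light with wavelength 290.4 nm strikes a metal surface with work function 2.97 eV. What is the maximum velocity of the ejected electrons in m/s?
6.7609e+05 m/s

First, find the maximum kinetic energy:
E_photon = hc/λ = 4.2694 eV
KE_max = E_photon - φ = 4.2694 - 2.97 = 1.2994 eV

Convert to Joules: KE_max = 1.2994 × 1.602×10⁻¹⁹ J = 2.0819e-19 J

Then use KE = ½mv² to find velocity:
v = √(2·KE/m) = √(2 × 2.0819e-19 J / 9.109e-31 kg)
v = 6.7609e+05 m/s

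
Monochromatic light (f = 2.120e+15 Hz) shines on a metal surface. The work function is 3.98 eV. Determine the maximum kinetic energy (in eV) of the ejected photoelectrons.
4.7876 eV

Using Einstein's photoelectric equation: KE_max = hf - φ

First, calculate the photon energy:
E_photon = hf = (6.626×10⁻³⁴ J·s)(2.120e+15 Hz)
E_photon = 8.7676 eV

Then, the maximum kinetic energy:
KE_max = E_photon - φ = 8.7676 eV - 3.98 eV = 4.7876 eV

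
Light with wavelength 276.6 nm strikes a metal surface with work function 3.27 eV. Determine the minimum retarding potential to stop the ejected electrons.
1.2124 V

The stopping potential V_s satisfies: eV_s = KE_max

First, find KE_max using Einstein's equation:
E_photon = hc/λ = 4.4824 eV
KE_max = E_photon - φ = 4.4824 - 3.27 = 1.2124 eV

Since eV_s = KE_max:
V_s = KE_max/e = 1.2124 V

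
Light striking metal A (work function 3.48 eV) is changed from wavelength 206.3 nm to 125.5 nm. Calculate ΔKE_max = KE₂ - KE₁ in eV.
3.8693 eV

Using Einstein's equation: KE_max = hc/λ - φ

For λ₁ = 206.3 nm:
KE₁ = hc/λ₁ - φ = 6.0099 - 3.48 = 2.5299 eV

For λ₂ = 125.5 nm:
KE₂ = hc/λ₂ - φ = 9.8792 - 3.48 = 6.3992 eV

Change in KE:
ΔKE = KE₂ - KE₁ = 6.3992 - 2.5299 = 3.8693 eV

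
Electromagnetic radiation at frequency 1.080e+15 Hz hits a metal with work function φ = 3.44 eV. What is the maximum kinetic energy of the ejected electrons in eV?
1.0265 eV

Using Einstein's photoelectric equation: KE_max = hf - φ

First, calculate the photon energy:
E_photon = hf = (6.626×10⁻³⁴ J·s)(1.080e+15 Hz)
E_photon = 4.4665 eV

Then, the maximum kinetic energy:
KE_max = E_photon - φ = 4.4665 eV - 3.44 eV = 1.0265 eV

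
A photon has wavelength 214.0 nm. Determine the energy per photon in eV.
5.7937 eV

Using E = hf = hc/λ:

E = hc/λ = (6.626×10⁻³⁴ J·s)(3×10⁸ m/s) / (214.0×10⁻⁹ m)
E = 5.7937 eV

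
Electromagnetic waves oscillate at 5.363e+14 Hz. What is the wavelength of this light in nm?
559.00 nm

Using the wave equation: c = fλ

Solving for wavelength:
λ = c/f = (3×10⁸ m/s) / (5.363e+14 Hz)
λ = 559.00 nm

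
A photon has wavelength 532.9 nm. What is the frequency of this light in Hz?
5.6257e+14 Hz

Using the wave equation: c = fλ

Solving for frequency:
f = c/λ = (3×10⁸ m/s) / (532.9×10⁻⁹ m)
f = 5.6257e+14 Hz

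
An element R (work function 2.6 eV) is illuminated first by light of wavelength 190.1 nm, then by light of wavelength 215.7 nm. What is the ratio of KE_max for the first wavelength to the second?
1.2459

Using Einstein's equation: KE_max = hc/λ - φ

For λ₁ = 190.1 nm:
E₁ = hc/λ₁ = 6.5221 eV
KE₁ = E₁ - φ = 6.5221 - 2.6 = 3.9221 eV

For λ₂ = 215.7 nm:
E₂ = hc/λ₂ = 5.7480 eV
KE₂ = E₂ - φ = 5.7480 - 2.6 = 3.1480 eV

Ratio: KE₁/KE₂ = 3.9221/3.1480 = 1.2459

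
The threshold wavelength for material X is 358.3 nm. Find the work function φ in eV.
3.46 eV

At the threshold wavelength, photon energy equals work function:
φ = hc/λ₀

Calculating:
φ = (6.626×10⁻³⁴ J·s)(3×10⁸ m/s) / (358.3×10⁻⁹ m)
φ = 3.46 eV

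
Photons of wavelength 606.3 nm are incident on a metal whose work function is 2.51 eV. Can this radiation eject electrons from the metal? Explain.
No

For photoemission, the photon energy must exceed the work function.

Photon energy: E = hc/λ = 2.0449 eV
Work function: φ = 2.51 eV

Since E_photon (2.0449 eV) < φ (2.51 eV), photoemission will NOT occur.
The threshold wavelength is λ₀ = hc/φ = 494.0 nm.
Since 606.3 nm > 494.0 nm, the photons lack sufficient energy.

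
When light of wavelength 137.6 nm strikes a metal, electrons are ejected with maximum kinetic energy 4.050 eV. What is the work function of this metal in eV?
4.96 eV

From Einstein's photoelectric equation: KE_max = hf - φ = hc/λ - φ

Rearranging for φ:
φ = hc/λ - KE_max

Calculate photon energy:
E_photon = hc/λ = 9.0105 eV

Therefore:
φ = 9.0105 - 4.050 = 4.96 eV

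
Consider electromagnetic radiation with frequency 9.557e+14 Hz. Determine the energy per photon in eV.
3.9525 eV

Using E = hf:

E = hf = (6.626×10⁻³⁴ J·s)(9.557e+14 Hz)
E = 3.9525 eV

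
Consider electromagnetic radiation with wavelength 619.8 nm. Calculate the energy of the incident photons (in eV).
2.0004 eV

Using E = hf = hc/λ:

E = hc/λ = (6.626×10⁻³⁴ J·s)(3×10⁸ m/s) / (619.8×10⁻⁹ m)
E = 2.0004 eV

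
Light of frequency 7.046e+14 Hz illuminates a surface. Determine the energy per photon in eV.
2.9140 eV

Using E = hf:

E = hf = (6.626×10⁻³⁴ J·s)(7.046e+14 Hz)
E = 2.9140 eV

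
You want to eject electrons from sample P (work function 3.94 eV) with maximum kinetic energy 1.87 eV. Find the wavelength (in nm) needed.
213.40 nm

From Einstein's equation: KE_max = hc/λ - φ

Rearranging for λ:
hc/λ = KE_max + φ
λ = hc/(KE_max + φ)

Required photon energy:
E_photon = KE_max + φ = 1.87 + 3.94 = 5.81 eV

Required wavelength:
λ = hc/E_photon = (6.626×10⁻³⁴)(3×10⁸) / (5.81 × 1.602×10⁻¹⁹)
λ = 213.40 nm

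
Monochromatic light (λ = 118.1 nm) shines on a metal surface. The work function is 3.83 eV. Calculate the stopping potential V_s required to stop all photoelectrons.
6.6682 V

The stopping potential V_s satisfies: eV_s = KE_max

First, find KE_max using Einstein's equation:
E_photon = hc/λ = 10.4982 eV
KE_max = E_photon - φ = 10.4982 - 3.83 = 6.6682 eV

Since eV_s = KE_max:
V_s = KE_max/e = 6.6682 V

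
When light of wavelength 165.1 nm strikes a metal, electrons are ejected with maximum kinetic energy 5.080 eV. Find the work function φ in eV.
2.43 eV

From Einstein's photoelectric equation: KE_max = hf - φ = hc/λ - φ

Rearranging for φ:
φ = hc/λ - KE_max

Calculate photon energy:
E_photon = hc/λ = 7.5096 eV

Therefore:
φ = 7.5096 - 5.080 = 2.43 eV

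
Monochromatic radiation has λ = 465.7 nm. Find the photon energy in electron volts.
2.6623 eV

Using E = hf = hc/λ:

E = hc/λ = (6.626×10⁻³⁴ J·s)(3×10⁸ m/s) / (465.7×10⁻⁹ m)
E = 2.6623 eV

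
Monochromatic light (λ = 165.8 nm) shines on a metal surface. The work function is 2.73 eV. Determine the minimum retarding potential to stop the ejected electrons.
4.7479 V

The stopping potential V_s satisfies: eV_s = KE_max

First, find KE_max using Einstein's equation:
E_photon = hc/λ = 7.4779 eV
KE_max = E_photon - φ = 7.4779 - 2.73 = 4.7479 eV

Since eV_s = KE_max:
V_s = KE_max/e = 4.7479 V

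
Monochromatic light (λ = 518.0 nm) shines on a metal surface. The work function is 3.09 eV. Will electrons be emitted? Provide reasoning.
No

For photoemission, the photon energy must exceed the work function.

Photon energy: E = hc/λ = 2.3935 eV
Work function: φ = 3.09 eV

Since E_photon (2.3935 eV) < φ (3.09 eV), photoemission will NOT occur.
The threshold wavelength is λ₀ = hc/φ = 401.2 nm.
Since 518.0 nm > 401.2 nm, the photons lack sufficient energy.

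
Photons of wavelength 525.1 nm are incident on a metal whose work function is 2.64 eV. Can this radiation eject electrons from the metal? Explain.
No

For photoemission, the photon energy must exceed the work function.

Photon energy: E = hc/λ = 2.3612 eV
Work function: φ = 2.64 eV

Since E_photon (2.3612 eV) < φ (2.64 eV), photoemission will NOT occur.
The threshold wavelength is λ₀ = hc/φ = 469.6 nm.
Since 525.1 nm > 469.6 nm, the photons lack sufficient energy.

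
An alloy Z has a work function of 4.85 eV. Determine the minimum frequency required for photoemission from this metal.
1.1727e+15 Hz

The threshold frequency is when the photon energy equals the work function:
hf₀ = φ

Solving for f₀:
f₀ = φ/h = (4.85 eV × 1.602×10⁻¹⁹ J/eV) / (6.626×10⁻³⁴ J·s)
f₀ = 1.1727e+15 Hz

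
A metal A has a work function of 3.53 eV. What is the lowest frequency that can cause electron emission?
8.5355e+14 Hz

The threshold frequency is when the photon energy equals the work function:
hf₀ = φ

Solving for f₀:
f₀ = φ/h = (3.53 eV × 1.602×10⁻¹⁹ J/eV) / (6.626×10⁻³⁴ J·s)
f₀ = 8.5355e+14 Hz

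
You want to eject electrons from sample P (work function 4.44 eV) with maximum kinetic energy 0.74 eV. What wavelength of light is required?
239.35 nm

From Einstein's equation: KE_max = hc/λ - φ

Rearranging for λ:
hc/λ = KE_max + φ
λ = hc/(KE_max + φ)

Required photon energy:
E_photon = KE_max + φ = 0.74 + 4.44 = 5.18 eV

Required wavelength:
λ = hc/E_photon = (6.626×10⁻³⁴)(3×10⁸) / (5.18 × 1.602×10⁻¹⁹)
λ = 239.35 nm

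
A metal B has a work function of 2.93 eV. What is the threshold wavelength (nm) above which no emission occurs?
423.15 nm

The threshold wavelength is when the photon energy equals the work function:
hc/λ₀ = φ

Solving for λ₀:
λ₀ = hc/φ = (6.626×10⁻³⁴ J·s)(3×10⁸ m/s) / (2.93 eV × 1.602×10⁻¹⁹ J/eV)
λ₀ = 423.15 nm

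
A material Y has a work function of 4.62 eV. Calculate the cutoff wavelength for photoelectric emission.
268.36 nm

The threshold wavelength is when the photon energy equals the work function:
hc/λ₀ = φ

Solving for λ₀:
λ₀ = hc/φ = (6.626×10⁻³⁴ J·s)(3×10⁸ m/s) / (4.62 eV × 1.602×10⁻¹⁹ J/eV)
λ₀ = 268.36 nm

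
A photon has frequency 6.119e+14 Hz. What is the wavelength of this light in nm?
489.94 nm

Using the wave equation: c = fλ

Solving for wavelength:
λ = c/f = (3×10⁸ m/s) / (6.119e+14 Hz)
λ = 489.94 nm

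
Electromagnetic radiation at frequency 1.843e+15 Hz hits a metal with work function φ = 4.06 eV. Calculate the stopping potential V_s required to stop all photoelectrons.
3.5620 V

The stopping potential V_s satisfies: eV_s = KE_max

First, find KE_max using Einstein's equation:
E_photon = hf = (6.626×10⁻³⁴ J·s)(1.843e+15 Hz) = 7.6220 eV
KE_max = E_photon - φ = 7.6220 - 4.06 = 3.5620 eV

Since eV_s = KE_max:
V_s = KE_max/e = 3.5620 V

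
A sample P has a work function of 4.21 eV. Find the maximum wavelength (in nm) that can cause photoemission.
294.50 nm

The threshold wavelength is when the photon energy equals the work function:
hc/λ₀ = φ

Solving for λ₀:
λ₀ = hc/φ = (6.626×10⁻³⁴ J·s)(3×10⁸ m/s) / (4.21 eV × 1.602×10⁻¹⁹ J/eV)
λ₀ = 294.50 nm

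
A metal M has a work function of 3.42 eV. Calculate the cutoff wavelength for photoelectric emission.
362.53 nm

The threshold wavelength is when the photon energy equals the work function:
hc/λ₀ = φ

Solving for λ₀:
λ₀ = hc/φ = (6.626×10⁻³⁴ J·s)(3×10⁸ m/s) / (3.42 eV × 1.602×10⁻¹⁹ J/eV)
λ₀ = 362.53 nm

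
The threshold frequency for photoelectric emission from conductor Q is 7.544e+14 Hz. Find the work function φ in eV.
3.12 eV

At the threshold frequency, photon energy equals work function:
φ = hf₀

Calculating:
φ = (6.626×10⁻³⁴ J·s)(7.544e+14 Hz)
φ = 3.12 eV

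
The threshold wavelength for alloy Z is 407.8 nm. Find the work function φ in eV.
3.04 eV

At the threshold wavelength, photon energy equals work function:
φ = hc/λ₀

Calculating:
φ = (6.626×10⁻³⁴ J·s)(3×10⁸ m/s) / (407.8×10⁻⁹ m)
φ = 3.04 eV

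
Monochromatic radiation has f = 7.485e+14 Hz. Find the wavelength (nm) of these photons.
400.52 nm

Using the wave equation: c = fλ

Solving for wavelength:
λ = c/f = (3×10⁸ m/s) / (7.485e+14 Hz)
λ = 400.52 nm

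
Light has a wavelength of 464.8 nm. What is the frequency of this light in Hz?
6.4499e+14 Hz

Using the wave equation: c = fλ

Solving for frequency:
f = c/λ = (3×10⁸ m/s) / (464.8×10⁻⁹ m)
f = 6.4499e+14 Hz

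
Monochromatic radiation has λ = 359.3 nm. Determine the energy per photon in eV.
3.4507 eV

Using E = hf = hc/λ:

E = hc/λ = (6.626×10⁻³⁴ J·s)(3×10⁸ m/s) / (359.3×10⁻⁹ m)
E = 3.4507 eV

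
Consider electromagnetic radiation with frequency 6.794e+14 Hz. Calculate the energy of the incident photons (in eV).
2.8098 eV

Using E = hf:

E = hf = (6.626×10⁻³⁴ J·s)(6.794e+14 Hz)
E = 2.8098 eV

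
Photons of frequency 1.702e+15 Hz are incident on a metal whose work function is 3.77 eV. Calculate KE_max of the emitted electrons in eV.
3.2689 eV

Using Einstein's photoelectric equation: KE_max = hf - φ

First, calculate the photon energy:
E_photon = hf = (6.626×10⁻³⁴ J·s)(1.702e+15 Hz)
E_photon = 7.0389 eV

Then, the maximum kinetic energy:
KE_max = E_photon - φ = 7.0389 eV - 3.77 eV = 3.2689 eV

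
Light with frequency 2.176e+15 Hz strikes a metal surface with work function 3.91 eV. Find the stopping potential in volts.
5.0892 V

The stopping potential V_s satisfies: eV_s = KE_max

First, find KE_max using Einstein's equation:
E_photon = hf = (6.626×10⁻³⁴ J·s)(2.176e+15 Hz) = 8.9992 eV
KE_max = E_photon - φ = 8.9992 - 3.91 = 5.0892 eV

Since eV_s = KE_max:
V_s = KE_max/e = 5.0892 V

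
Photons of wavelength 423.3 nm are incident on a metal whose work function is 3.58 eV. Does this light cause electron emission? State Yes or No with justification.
No

For photoemission, the photon energy must exceed the work function.

Photon energy: E = hc/λ = 2.9290 eV
Work function: φ = 3.58 eV

Since E_photon (2.9290 eV) < φ (3.58 eV), photoemission will NOT occur.
The threshold wavelength is λ₀ = hc/φ = 346.3 nm.
Since 423.3 nm > 346.3 nm, the photons lack sufficient energy.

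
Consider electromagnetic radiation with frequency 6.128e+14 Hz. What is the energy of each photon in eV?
2.5343 eV

Using E = hf:

E = hf = (6.626×10⁻³⁴ J·s)(6.128e+14 Hz)
E = 2.5343 eV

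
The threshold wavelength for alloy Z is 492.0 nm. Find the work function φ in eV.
2.52 eV

At the threshold wavelength, photon energy equals work function:
φ = hc/λ₀

Calculating:
φ = (6.626×10⁻³⁴ J·s)(3×10⁸ m/s) / (492.0×10⁻⁹ m)
φ = 2.52 eV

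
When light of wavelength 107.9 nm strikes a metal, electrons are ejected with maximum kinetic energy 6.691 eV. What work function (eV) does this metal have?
4.80 eV

From Einstein's photoelectric equation: KE_max = hf - φ = hc/λ - φ

Rearranging for φ:
φ = hc/λ - KE_max

Calculate photon energy:
E_photon = hc/λ = 11.4907 eV

Therefore:
φ = 11.4907 - 6.691 = 4.80 eV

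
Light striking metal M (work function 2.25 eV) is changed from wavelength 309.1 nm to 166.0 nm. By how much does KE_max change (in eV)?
3.4578 eV

Using Einstein's equation: KE_max = hc/λ - φ

For λ₁ = 309.1 nm:
KE₁ = hc/λ₁ - φ = 4.0111 - 2.25 = 1.7611 eV

For λ₂ = 166.0 nm:
KE₂ = hc/λ₂ - φ = 7.4689 - 2.25 = 5.2189 eV

Change in KE:
ΔKE = KE₂ - KE₁ = 5.2189 - 1.7611 = 3.4578 eV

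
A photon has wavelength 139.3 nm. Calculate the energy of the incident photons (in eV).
8.9005 eV

Using E = hf = hc/λ:

E = hc/λ = (6.626×10⁻³⁴ J·s)(3×10⁸ m/s) / (139.3×10⁻⁹ m)
E = 8.9005 eV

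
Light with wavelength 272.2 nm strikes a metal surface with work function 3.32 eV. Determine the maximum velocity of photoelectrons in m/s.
6.5908e+05 m/s

First, find the maximum kinetic energy:
E_photon = hc/λ = 4.5549 eV
KE_max = E_photon - φ = 4.5549 - 3.32 = 1.2349 eV

Convert to Joules: KE_max = 1.2349 × 1.602×10⁻¹⁹ J = 1.9785e-19 J

Then use KE = ½mv² to find velocity:
v = √(2·KE/m) = √(2 × 1.9785e-19 J / 9.109e-31 kg)
v = 6.5908e+05 m/s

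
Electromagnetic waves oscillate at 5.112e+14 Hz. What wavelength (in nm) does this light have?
586.45 nm

Using the wave equation: c = fλ

Solving for wavelength:
λ = c/f = (3×10⁸ m/s) / (5.112e+14 Hz)
λ = 586.45 nm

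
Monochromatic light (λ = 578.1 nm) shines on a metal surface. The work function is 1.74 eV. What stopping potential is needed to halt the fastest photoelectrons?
0.4047 V

The stopping potential V_s satisfies: eV_s = KE_max

First, find KE_max using Einstein's equation:
E_photon = hc/λ = 2.1447 eV
KE_max = E_photon - φ = 2.1447 - 1.74 = 0.4047 eV

Since eV_s = KE_max:
V_s = KE_max/e = 0.4047 V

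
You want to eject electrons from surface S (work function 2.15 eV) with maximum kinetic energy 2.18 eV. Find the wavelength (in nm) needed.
286.34 nm

From Einstein's equation: KE_max = hc/λ - φ

Rearranging for λ:
hc/λ = KE_max + φ
λ = hc/(KE_max + φ)

Required photon energy:
E_photon = KE_max + φ = 2.18 + 2.15 = 4.33 eV

Required wavelength:
λ = hc/E_photon = (6.626×10⁻³⁴)(3×10⁸) / (4.33 × 1.602×10⁻¹⁹)
λ = 286.34 nm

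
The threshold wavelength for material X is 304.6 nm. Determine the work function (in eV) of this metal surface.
4.07 eV

At the threshold wavelength, photon energy equals work function:
φ = hc/λ₀

Calculating:
φ = (6.626×10⁻³⁴ J·s)(3×10⁸ m/s) / (304.6×10⁻⁹ m)
φ = 4.07 eV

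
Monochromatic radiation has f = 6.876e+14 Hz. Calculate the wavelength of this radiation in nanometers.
436.00 nm

Using the wave equation: c = fλ

Solving for wavelength:
λ = c/f = (3×10⁸ m/s) / (6.876e+14 Hz)
λ = 436.00 nm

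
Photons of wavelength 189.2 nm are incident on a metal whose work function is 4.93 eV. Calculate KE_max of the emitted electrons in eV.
1.6231 eV

Using Einstein's photoelectric equation: KE_max = hf - φ = hc/λ - φ

First, calculate the photon energy:
E_photon = hc/λ = (6.626×10⁻³⁴ J·s)(3×10⁸ m/s) / (189.2×10⁻⁹ m)
E_photon = 6.5531 eV

Then, the maximum kinetic energy:
KE_max = E_photon - φ = 6.5531 eV - 4.93 eV = 1.6231 eV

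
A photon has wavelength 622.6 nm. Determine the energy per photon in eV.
1.9914 eV

Using E = hf = hc/λ:

E = hc/λ = (6.626×10⁻³⁴ J·s)(3×10⁸ m/s) / (622.6×10⁻⁹ m)
E = 1.9914 eV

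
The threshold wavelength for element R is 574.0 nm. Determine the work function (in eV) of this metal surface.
2.16 eV

At the threshold wavelength, photon energy equals work function:
φ = hc/λ₀

Calculating:
φ = (6.626×10⁻³⁴ J·s)(3×10⁸ m/s) / (574.0×10⁻⁹ m)
φ = 2.16 eV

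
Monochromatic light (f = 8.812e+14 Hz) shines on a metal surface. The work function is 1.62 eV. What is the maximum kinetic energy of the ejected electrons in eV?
2.0244 eV

Using Einstein's photoelectric equation: KE_max = hf - φ

First, calculate the photon energy:
E_photon = hf = (6.626×10⁻³⁴ J·s)(8.812e+14 Hz)
E_photon = 3.6444 eV

Then, the maximum kinetic energy:
KE_max = E_photon - φ = 3.6444 eV - 1.62 eV = 2.0244 eV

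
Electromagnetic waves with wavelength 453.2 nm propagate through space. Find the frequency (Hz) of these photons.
6.6150e+14 Hz

Using the wave equation: c = fλ

Solving for frequency:
f = c/λ = (3×10⁸ m/s) / (453.2×10⁻⁹ m)
f = 6.6150e+14 Hz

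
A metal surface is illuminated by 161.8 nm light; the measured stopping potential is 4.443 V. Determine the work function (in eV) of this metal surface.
3.22 eV

The stopping potential gives the maximum kinetic energy: KE_max = eV_s = 4.443 eV

From Einstein's photoelectric equation: KE_max = hc/λ - φ
Rearranging: φ = hc/λ - KE_max

Calculate photon energy:
E_photon = hc/λ = (6.626×10⁻³⁴ J·s)(3×10⁸ m/s) / (161.8×10⁻⁹ m) = 7.6628 eV

Therefore:
φ = 7.6628 - 4.443 = 3.22 eV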